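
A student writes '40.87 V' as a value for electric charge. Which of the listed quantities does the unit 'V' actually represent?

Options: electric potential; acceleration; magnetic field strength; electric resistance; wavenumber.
electric potential

electric charge should have units dimensionally equivalent to A * s (e.g. C).
The given unit 'V' reduces to kg * m^2 / (A * s^3). Of the listed options, that is the dimensionality of electric potential.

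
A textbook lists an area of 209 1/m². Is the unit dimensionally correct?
No

area has SI base units: m^2
1/m² does NOT reduce to m^2; a valid unit for area would be e.g. m².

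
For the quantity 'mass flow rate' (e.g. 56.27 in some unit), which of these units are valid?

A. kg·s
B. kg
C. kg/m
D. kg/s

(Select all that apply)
D

mass flow rate has SI base units: kg / s

Checking each option against kg / s:
  A. kg·s: ✗ does not match
  B. kg: ✗ does not match
  C. kg/m: ✗ does not match
  D. kg/s: ✓ matches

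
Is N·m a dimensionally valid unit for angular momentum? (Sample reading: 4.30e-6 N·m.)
No

angular momentum has SI base units: kg * m^2 / s
N·m does NOT reduce to kg * m^2 / s; a valid unit for angular momentum would be e.g. kg·m²/s.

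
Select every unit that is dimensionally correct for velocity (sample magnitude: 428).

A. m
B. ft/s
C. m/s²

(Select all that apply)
B

velocity has SI base units: m / s

Checking each option against m / s:
  A. m: ✗ does not match
  B. ft/s: ✓ matches
  C. m/s²: ✗ does not match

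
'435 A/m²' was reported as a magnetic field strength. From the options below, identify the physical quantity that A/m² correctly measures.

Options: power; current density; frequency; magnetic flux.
current density

magnetic field strength should have units dimensionally equivalent to A / m (e.g. A/m).
The given unit 'A/m²' reduces to A / m^2. Of the listed options, that is the dimensionality of current density.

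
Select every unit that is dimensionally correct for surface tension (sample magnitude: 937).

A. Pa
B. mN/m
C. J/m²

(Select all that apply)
B, C

surface tension has SI base units: kg / s^2

Checking each option against kg / s^2:
  A. Pa: ✗ does not match
  B. mN/m: ✓ matches
  C. J/m²: ✓ matches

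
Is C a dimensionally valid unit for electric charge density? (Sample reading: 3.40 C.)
No

electric charge density has SI base units: A * s / m^3
C does NOT reduce to A * s / m^3; a valid unit for electric charge density would be e.g. C/m³.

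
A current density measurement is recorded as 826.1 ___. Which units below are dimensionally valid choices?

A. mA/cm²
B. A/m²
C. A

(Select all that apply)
A, B

current density has SI base units: A / m^2

Checking each option against A / m^2:
  A. mA/cm²: ✓ matches
  B. A/m²: ✓ matches
  C. A: ✗ does not match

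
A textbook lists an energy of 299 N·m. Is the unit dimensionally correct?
Yes

energy has SI base units: kg * m^2 / s^2
N·m reduces to the same SI base units, so it is a valid unit for energy.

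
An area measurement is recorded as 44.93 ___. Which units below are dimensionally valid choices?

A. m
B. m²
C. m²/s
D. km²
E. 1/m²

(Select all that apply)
B, D

area has SI base units: m^2

Checking each option against m^2:
  A. m: ✗ does not match
  B. m²: ✓ matches
  C. m²/s: ✗ does not match
  D. km²: ✓ matches
  E. 1/m²: ✗ does not match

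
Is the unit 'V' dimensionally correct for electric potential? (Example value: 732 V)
Yes

electric potential has SI base units: kg * m^2 / (A * s^3)
V reduces to the same SI base units, so it is a valid unit for electric potential.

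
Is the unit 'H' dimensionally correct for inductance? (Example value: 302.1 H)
Yes

inductance has SI base units: kg * m^2 / (A^2 * s^2)
H reduces to the same SI base units, so it is a valid unit for inductance.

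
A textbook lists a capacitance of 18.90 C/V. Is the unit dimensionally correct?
Yes

capacitance has SI base units: A^2 * s^4 / (kg * m^2)
C/V reduces to the same SI base units, so it is a valid unit for capacitance.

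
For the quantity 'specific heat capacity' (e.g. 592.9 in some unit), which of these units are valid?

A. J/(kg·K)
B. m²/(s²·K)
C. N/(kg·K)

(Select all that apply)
A, B

specific heat capacity has SI base units: m^2 / (s^2 * K)

Checking each option against m^2 / (s^2 * K):
  A. J/(kg·K): ✓ matches
  B. m²/(s²·K): ✓ matches
  C. N/(kg·K): ✗ does not match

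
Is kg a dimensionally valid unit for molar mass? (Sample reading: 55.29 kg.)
No

molar mass has SI base units: kg / mol
kg does NOT reduce to kg / mol; a valid unit for molar mass would be e.g. kg/mol.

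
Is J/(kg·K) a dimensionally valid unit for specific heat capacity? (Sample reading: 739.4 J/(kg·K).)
Yes

specific heat capacity has SI base units: m^2 / (s^2 * K)
J/(kg·K) reduces to the same SI base units, so it is a valid unit for specific heat capacity.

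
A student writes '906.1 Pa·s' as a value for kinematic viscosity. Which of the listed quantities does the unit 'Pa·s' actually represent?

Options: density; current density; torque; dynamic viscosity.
dynamic viscosity

kinematic viscosity should have units dimensionally equivalent to m^2 / s (e.g. m²/s).
The given unit 'Pa·s' reduces to kg / (m * s). Of the listed options, that is the dimensionality of dynamic viscosity.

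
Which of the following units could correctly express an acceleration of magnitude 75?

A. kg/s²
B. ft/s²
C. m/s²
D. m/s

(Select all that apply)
B, C

acceleration has SI base units: m / s^2

Checking each option against m / s^2:
  A. kg/s²: ✗ does not match
  B. ft/s²: ✓ matches
  C. m/s²: ✓ matches
  D. m/s: ✗ does not match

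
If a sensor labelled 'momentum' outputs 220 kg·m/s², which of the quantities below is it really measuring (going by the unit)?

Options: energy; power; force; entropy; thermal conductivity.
force

momentum should have units dimensionally equivalent to kg * m / s (e.g. kg·m/s).
The given unit 'kg·m/s²' reduces to kg * m / s^2. Of the listed options, that is the dimensionality of force.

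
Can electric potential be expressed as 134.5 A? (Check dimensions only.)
No

electric potential has SI base units: kg * m^2 / (A * s^3)
A does NOT reduce to kg * m^2 / (A * s^3); a valid unit for electric potential would be e.g. V.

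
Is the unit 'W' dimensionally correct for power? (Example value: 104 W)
Yes

power has SI base units: kg * m^2 / s^3
W reduces to the same SI base units, so it is a valid unit for power.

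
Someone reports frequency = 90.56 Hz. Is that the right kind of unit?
Yes

frequency has SI base units: 1 / s
Hz reduces to the same SI base units, so it is a valid unit for frequency.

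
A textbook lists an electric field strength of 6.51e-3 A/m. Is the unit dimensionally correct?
No

electric field strength has SI base units: kg * m / (A * s^3)
A/m does NOT reduce to kg * m / (A * s^3); a valid unit for electric field strength would be e.g. V/m.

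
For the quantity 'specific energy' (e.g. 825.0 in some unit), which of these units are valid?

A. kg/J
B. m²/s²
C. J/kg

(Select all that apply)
B, C

specific energy has SI base units: m^2 / s^2

Checking each option against m^2 / s^2:
  A. kg/J: ✗ does not match
  B. m²/s²: ✓ matches
  C. J/kg: ✓ matches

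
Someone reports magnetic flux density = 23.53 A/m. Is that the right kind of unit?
No

magnetic flux density has SI base units: kg / (A * s^2)
A/m does NOT reduce to kg / (A * s^2); a valid unit for magnetic flux density would be e.g. T.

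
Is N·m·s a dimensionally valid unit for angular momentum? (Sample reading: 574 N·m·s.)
Yes

angular momentum has SI base units: kg * m^2 / s
N·m·s reduces to the same SI base units, so it is a valid unit for angular momentum.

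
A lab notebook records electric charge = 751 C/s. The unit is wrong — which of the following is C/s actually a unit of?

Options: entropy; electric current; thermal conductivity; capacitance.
electric current

electric charge should have units dimensionally equivalent to A * s (e.g. C).
The given unit 'C/s' reduces to A. Of the listed options, that is the dimensionality of electric current.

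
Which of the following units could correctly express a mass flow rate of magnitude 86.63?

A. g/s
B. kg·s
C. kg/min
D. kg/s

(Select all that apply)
A, C, D

mass flow rate has SI base units: kg / s

Checking each option against kg / s:
  A. g/s: ✓ matches
  B. kg·s: ✗ does not match
  C. kg/min: ✓ matches
  D. kg/s: ✓ matches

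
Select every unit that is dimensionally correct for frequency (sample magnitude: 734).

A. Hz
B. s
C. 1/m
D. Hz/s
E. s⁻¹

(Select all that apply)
A, E

frequency has SI base units: 1 / s

Checking each option against 1 / s:
  A. Hz: ✓ matches
  B. s: ✗ does not match
  C. 1/m: ✗ does not match
  D. Hz/s: ✗ does not match
  E. s⁻¹: ✓ matches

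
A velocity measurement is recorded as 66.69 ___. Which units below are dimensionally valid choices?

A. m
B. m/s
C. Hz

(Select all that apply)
B

velocity has SI base units: m / s

Checking each option against m / s:
  A. m: ✗ does not match
  B. m/s: ✓ matches
  C. Hz: ✗ does not match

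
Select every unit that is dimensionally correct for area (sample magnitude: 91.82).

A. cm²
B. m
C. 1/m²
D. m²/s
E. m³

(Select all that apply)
A

area has SI base units: m^2

Checking each option against m^2:
  A. cm²: ✓ matches
  B. m: ✗ does not match
  C. 1/m²: ✗ does not match
  D. m²/s: ✗ does not match
  E. m³: ✗ does not match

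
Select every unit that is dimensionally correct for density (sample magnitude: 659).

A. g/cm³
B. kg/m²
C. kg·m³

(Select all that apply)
A

density has SI base units: kg / m^3

Checking each option against kg / m^3:
  A. g/cm³: ✓ matches
  B. kg/m²: ✗ does not match
  C. kg·m³: ✗ does not match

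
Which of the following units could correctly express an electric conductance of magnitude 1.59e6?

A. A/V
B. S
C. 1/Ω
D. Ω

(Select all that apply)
A, B, C

electric conductance has SI base units: A^2 * s^3 / (kg * m^2)

Checking each option against A^2 * s^3 / (kg * m^2):
  A. A/V: ✓ matches
  B. S: ✓ matches
  C. 1/Ω: ✓ matches
  D. Ω: ✗ does not match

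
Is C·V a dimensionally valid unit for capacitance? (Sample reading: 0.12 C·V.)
No

capacitance has SI base units: A^2 * s^4 / (kg * m^2)
C·V does NOT reduce to A^2 * s^4 / (kg * m^2); a valid unit for capacitance would be e.g. F.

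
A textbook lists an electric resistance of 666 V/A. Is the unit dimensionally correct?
Yes

electric resistance has SI base units: kg * m^2 / (A^2 * s^3)
V/A reduces to the same SI base units, so it is a valid unit for electric resistance.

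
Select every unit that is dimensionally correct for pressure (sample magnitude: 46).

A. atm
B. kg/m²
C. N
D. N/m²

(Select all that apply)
A, D

pressure has SI base units: kg / (m * s^2)

Checking each option against kg / (m * s^2):
  A. atm: ✓ matches
  B. kg/m²: ✗ does not match
  C. N: ✗ does not match
  D. N/m²: ✓ matches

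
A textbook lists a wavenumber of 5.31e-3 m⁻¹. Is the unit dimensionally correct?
Yes

wavenumber has SI base units: 1 / m
m⁻¹ reduces to the same SI base units, so it is a valid unit for wavenumber.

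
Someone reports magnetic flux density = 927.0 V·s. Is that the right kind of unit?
No

magnetic flux density has SI base units: kg / (A * s^2)
V·s does NOT reduce to kg / (A * s^2); a valid unit for magnetic flux density would be e.g. T.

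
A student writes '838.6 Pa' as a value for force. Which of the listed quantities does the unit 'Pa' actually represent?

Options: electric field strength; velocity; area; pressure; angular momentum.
pressure

force should have units dimensionally equivalent to kg * m / s^2 (e.g. N).
The given unit 'Pa' reduces to kg / (m * s^2). Of the listed options, that is the dimensionality of pressure.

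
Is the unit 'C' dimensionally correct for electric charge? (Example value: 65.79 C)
Yes

electric charge has SI base units: A * s
C reduces to the same SI base units, so it is a valid unit for electric charge.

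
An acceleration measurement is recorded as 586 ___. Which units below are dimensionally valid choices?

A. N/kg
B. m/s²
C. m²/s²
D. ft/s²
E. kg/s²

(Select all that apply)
A, B, D

acceleration has SI base units: m / s^2

Checking each option against m / s^2:
  A. N/kg: ✓ matches
  B. m/s²: ✓ matches
  C. m²/s²: ✗ does not match
  D. ft/s²: ✓ matches
  E. kg/s²: ✗ does not match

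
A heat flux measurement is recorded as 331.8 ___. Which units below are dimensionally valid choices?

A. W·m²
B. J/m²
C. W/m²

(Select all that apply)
C

heat flux has SI base units: kg / s^3

Checking each option against kg / s^3:
  A. W·m²: ✗ does not match
  B. J/m²: ✗ does not match
  C. W/m²: ✓ matches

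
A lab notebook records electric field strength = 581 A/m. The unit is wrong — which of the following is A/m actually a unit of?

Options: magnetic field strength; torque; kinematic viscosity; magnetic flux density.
magnetic field strength

electric field strength should have units dimensionally equivalent to kg * m / (A * s^3) (e.g. V/m).
The given unit 'A/m' reduces to A / m. Of the listed options, that is the dimensionality of magnetic field strength.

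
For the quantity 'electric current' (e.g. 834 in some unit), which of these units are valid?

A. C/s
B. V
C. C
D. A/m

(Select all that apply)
A

electric current has SI base units: A

Checking each option against A:
  A. C/s: ✓ matches
  B. V: ✗ does not match
  C. C: ✗ does not match
  D. A/m: ✗ does not match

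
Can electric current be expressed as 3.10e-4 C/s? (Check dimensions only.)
Yes

electric current has SI base units: A
C/s reduces to the same SI base units, so it is a valid unit for electric current.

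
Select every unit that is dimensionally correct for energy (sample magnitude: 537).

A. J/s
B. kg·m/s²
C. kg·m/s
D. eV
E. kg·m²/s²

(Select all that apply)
D, E

energy has SI base units: kg * m^2 / s^2

Checking each option against kg * m^2 / s^2:
  A. J/s: ✗ does not match
  B. kg·m/s²: ✗ does not match
  C. kg·m/s: ✗ does not match
  D. eV: ✓ matches
  E. kg·m²/s²: ✓ matches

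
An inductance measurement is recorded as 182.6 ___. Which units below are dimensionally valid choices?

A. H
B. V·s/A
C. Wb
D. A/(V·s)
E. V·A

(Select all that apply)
A, B

inductance has SI base units: kg * m^2 / (A^2 * s^2)

Checking each option against kg * m^2 / (A^2 * s^2):
  A. H: ✓ matches
  B. V·s/A: ✓ matches
  C. Wb: ✗ does not match
  D. A/(V·s): ✗ does not match
  E. V·A: ✗ does not match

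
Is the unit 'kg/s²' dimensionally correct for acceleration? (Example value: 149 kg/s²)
No

acceleration has SI base units: m / s^2
kg/s² does NOT reduce to m / s^2; a valid unit for acceleration would be e.g. m/s².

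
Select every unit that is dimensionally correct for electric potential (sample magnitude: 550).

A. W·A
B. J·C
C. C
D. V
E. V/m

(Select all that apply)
D

electric potential has SI base units: kg * m^2 / (A * s^3)

Checking each option against kg * m^2 / (A * s^3):
  A. W·A: ✗ does not match
  B. J·C: ✗ does not match
  C. C: ✗ does not match
  D. V: ✓ matches
  E. V/m: ✗ does not match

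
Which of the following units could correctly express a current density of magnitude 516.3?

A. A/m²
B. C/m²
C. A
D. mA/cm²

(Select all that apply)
A, D

current density has SI base units: A / m^2

Checking each option against A / m^2:
  A. A/m²: ✓ matches
  B. C/m²: ✗ does not match
  C. A: ✗ does not match
  D. mA/cm²: ✓ matches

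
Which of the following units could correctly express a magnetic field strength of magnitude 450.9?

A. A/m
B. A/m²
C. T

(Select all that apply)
A

magnetic field strength has SI base units: A / m

Checking each option against A / m:
  A. A/m: ✓ matches
  B. A/m²: ✗ does not match
  C. T: ✗ does not match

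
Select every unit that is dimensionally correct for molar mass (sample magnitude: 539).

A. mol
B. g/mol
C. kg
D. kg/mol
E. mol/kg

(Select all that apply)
B, D

molar mass has SI base units: kg / mol

Checking each option against kg / mol:
  A. mol: ✗ does not match
  B. g/mol: ✓ matches
  C. kg: ✗ does not match
  D. kg/mol: ✓ matches
  E. mol/kg: ✗ does not match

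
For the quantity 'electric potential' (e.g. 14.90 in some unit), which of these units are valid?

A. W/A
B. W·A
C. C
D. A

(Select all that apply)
A

electric potential has SI base units: kg * m^2 / (A * s^3)

Checking each option against kg * m^2 / (A * s^3):
  A. W/A: ✓ matches
  B. W·A: ✗ does not match
  C. C: ✗ does not match
  D. A: ✗ does not match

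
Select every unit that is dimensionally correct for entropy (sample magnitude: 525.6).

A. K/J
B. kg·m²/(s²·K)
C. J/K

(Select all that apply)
B, C

entropy has SI base units: kg * m^2 / (s^2 * K)

Checking each option against kg * m^2 / (s^2 * K):
  A. K/J: ✗ does not match
  B. kg·m²/(s²·K): ✓ matches
  C. J/K: ✓ matches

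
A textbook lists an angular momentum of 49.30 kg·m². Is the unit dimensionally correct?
No

angular momentum has SI base units: kg * m^2 / s
kg·m² does NOT reduce to kg * m^2 / s; a valid unit for angular momentum would be e.g. kg·m²/s.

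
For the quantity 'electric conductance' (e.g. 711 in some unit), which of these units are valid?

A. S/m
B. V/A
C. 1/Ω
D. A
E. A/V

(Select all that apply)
C, E

electric conductance has SI base units: A^2 * s^3 / (kg * m^2)

Checking each option against A^2 * s^3 / (kg * m^2):
  A. S/m: ✗ does not match
  B. V/A: ✗ does not match
  C. 1/Ω: ✓ matches
  D. A: ✗ does not match
  E. A/V: ✓ matches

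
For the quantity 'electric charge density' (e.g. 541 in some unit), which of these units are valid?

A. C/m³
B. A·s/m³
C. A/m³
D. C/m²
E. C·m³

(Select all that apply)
A, B

electric charge density has SI base units: A * s / m^3

Checking each option against A * s / m^3:
  A. C/m³: ✓ matches
  B. A·s/m³: ✓ matches
  C. A/m³: ✗ does not match
  D. C/m²: ✗ does not match
  E. C·m³: ✗ does not match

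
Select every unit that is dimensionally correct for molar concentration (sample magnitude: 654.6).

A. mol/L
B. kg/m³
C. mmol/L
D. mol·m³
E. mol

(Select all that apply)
A, C

molar concentration has SI base units: mol / m^3

Checking each option against mol / m^3:
  A. mol/L: ✓ matches
  B. kg/m³: ✗ does not match
  C. mmol/L: ✓ matches
  D. mol·m³: ✗ does not match
  E. mol: ✗ does not match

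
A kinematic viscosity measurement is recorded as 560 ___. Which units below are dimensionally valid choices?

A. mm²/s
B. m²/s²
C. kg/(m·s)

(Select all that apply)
A

kinematic viscosity has SI base units: m^2 / s

Checking each option against m^2 / s:
  A. mm²/s: ✓ matches
  B. m²/s²: ✗ does not match
  C. kg/(m·s): ✗ does not match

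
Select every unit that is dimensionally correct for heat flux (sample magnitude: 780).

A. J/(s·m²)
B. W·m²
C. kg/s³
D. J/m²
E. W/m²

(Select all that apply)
A, C, E

heat flux has SI base units: kg / s^3

Checking each option against kg / s^3:
  A. J/(s·m²): ✓ matches
  B. W·m²: ✗ does not match
  C. kg/s³: ✓ matches
  D. J/m²: ✗ does not match
  E. W/m²: ✓ matches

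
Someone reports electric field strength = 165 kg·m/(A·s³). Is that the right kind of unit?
Yes

electric field strength has SI base units: kg * m / (A * s^3)
kg·m/(A·s³) reduces to the same SI base units, so it is a valid unit for electric field strength.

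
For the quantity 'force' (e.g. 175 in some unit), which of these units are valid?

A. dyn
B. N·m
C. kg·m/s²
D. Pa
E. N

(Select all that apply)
A, C, E

force has SI base units: kg * m / s^2

Checking each option against kg * m / s^2:
  A. dyn: ✓ matches
  B. N·m: ✗ does not match
  C. kg·m/s²: ✓ matches
  D. Pa: ✗ does not match
  E. N: ✓ matches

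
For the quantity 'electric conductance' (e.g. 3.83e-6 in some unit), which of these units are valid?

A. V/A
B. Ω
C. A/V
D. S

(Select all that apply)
C, D

electric conductance has SI base units: A^2 * s^3 / (kg * m^2)

Checking each option against A^2 * s^3 / (kg * m^2):
  A. V/A: ✗ does not match
  B. Ω: ✗ does not match
  C. A/V: ✓ matches
  D. S: ✓ matches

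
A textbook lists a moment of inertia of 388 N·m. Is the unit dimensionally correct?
No

moment of inertia has SI base units: kg * m^2
N·m does NOT reduce to kg * m^2; a valid unit for moment of inertia would be e.g. kg·m².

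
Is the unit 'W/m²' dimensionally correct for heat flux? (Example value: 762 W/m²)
Yes

heat flux has SI base units: kg / s^3
W/m² reduces to the same SI base units, so it is a valid unit for heat flux.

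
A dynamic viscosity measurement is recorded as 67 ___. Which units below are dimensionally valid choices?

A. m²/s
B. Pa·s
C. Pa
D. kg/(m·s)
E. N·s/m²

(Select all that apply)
B, D, E

dynamic viscosity has SI base units: kg / (m * s)

Checking each option against kg / (m * s):
  A. m²/s: ✗ does not match
  B. Pa·s: ✓ matches
  C. Pa: ✗ does not match
  D. kg/(m·s): ✓ matches
  E. N·s/m²: ✓ matches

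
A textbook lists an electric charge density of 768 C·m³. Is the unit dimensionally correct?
No

electric charge density has SI base units: A * s / m^3
C·m³ does NOT reduce to A * s / m^3; a valid unit for electric charge density would be e.g. C/m³.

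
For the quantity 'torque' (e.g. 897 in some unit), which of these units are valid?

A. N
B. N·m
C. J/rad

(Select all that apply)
B, C

torque has SI base units: kg * m^2 / s^2

Checking each option against kg * m^2 / s^2:
  A. N: ✗ does not match
  B. N·m: ✓ matches
  C. J/rad: ✓ matches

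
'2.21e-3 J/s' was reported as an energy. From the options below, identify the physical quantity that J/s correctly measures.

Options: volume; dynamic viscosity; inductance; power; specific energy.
power

energy should have units dimensionally equivalent to kg * m^2 / s^2 (e.g. J).
The given unit 'J/s' reduces to kg * m^2 / s^3. Of the listed options, that is the dimensionality of power.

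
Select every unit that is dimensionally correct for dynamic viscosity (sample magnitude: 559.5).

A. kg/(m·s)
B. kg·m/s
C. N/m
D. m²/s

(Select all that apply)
A

dynamic viscosity has SI base units: kg / (m * s)

Checking each option against kg / (m * s):
  A. kg/(m·s): ✓ matches
  B. kg·m/s: ✗ does not match
  C. N/m: ✗ does not match
  D. m²/s: ✗ does not match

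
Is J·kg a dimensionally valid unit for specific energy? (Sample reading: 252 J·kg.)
No

specific energy has SI base units: m^2 / s^2
J·kg does NOT reduce to m^2 / s^2; a valid unit for specific energy would be e.g. J/kg.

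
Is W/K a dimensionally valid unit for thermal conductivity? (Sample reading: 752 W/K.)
No

thermal conductivity has SI base units: kg * m / (s^3 * K)
W/K does NOT reduce to kg * m / (s^3 * K); a valid unit for thermal conductivity would be e.g. W/(m·K).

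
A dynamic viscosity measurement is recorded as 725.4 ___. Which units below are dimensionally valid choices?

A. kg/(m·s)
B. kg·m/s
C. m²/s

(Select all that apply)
A

dynamic viscosity has SI base units: kg / (m * s)

Checking each option against kg / (m * s):
  A. kg/(m·s): ✓ matches
  B. kg·m/s: ✗ does not match
  C. m²/s: ✗ does not match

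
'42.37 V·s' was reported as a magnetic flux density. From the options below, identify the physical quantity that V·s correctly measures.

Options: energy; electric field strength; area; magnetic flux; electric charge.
magnetic flux

magnetic flux density should have units dimensionally equivalent to kg / (A * s^2) (e.g. T).
The given unit 'V·s' reduces to kg * m^2 / (A * s^2). Of the listed options, that is the dimensionality of magnetic flux.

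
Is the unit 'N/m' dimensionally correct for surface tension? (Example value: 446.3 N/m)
Yes

surface tension has SI base units: kg / s^2
N/m reduces to the same SI base units, so it is a valid unit for surface tension.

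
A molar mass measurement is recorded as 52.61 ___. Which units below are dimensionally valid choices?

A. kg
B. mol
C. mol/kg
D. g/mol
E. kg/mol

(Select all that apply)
D, E

molar mass has SI base units: kg / mol

Checking each option against kg / mol:
  A. kg: ✗ does not match
  B. mol: ✗ does not match
  C. mol/kg: ✗ does not match
  D. g/mol: ✓ matches
  E. kg/mol: ✓ matches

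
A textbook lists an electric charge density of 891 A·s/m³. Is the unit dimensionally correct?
Yes

electric charge density has SI base units: A * s / m^3
A·s/m³ reduces to the same SI base units, so it is a valid unit for electric charge density.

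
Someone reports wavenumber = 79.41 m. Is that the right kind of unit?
No

wavenumber has SI base units: 1 / m
m does NOT reduce to 1 / m; a valid unit for wavenumber would be e.g. 1/m.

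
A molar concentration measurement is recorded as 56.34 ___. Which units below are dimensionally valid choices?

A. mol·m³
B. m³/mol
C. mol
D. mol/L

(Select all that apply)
D

molar concentration has SI base units: mol / m^3

Checking each option against mol / m^3:
  A. mol·m³: ✗ does not match
  B. m³/mol: ✗ does not match
  C. mol: ✗ does not match
  D. mol/L: ✓ matches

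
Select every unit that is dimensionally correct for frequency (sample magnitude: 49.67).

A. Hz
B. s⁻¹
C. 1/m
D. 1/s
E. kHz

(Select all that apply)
A, B, D, E

frequency has SI base units: 1 / s

Checking each option against 1 / s:
  A. Hz: ✓ matches
  B. s⁻¹: ✓ matches
  C. 1/m: ✗ does not match
  D. 1/s: ✓ matches
  E. kHz: ✓ matches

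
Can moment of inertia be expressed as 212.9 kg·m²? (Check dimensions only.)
Yes

moment of inertia has SI base units: kg * m^2
kg·m² reduces to the same SI base units, so it is a valid unit for moment of inertia.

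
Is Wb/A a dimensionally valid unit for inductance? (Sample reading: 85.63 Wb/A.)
Yes

inductance has SI base units: kg * m^2 / (A^2 * s^2)
Wb/A reduces to the same SI base units, so it is a valid unit for inductance.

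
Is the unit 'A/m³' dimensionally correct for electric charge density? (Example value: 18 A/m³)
No

electric charge density has SI base units: A * s / m^3
A/m³ does NOT reduce to A * s / m^3; a valid unit for electric charge density would be e.g. C/m³.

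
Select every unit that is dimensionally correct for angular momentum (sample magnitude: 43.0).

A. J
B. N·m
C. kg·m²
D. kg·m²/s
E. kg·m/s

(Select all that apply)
D

angular momentum has SI base units: kg * m^2 / s

Checking each option against kg * m^2 / s:
  A. J: ✗ does not match
  B. N·m: ✗ does not match
  C. kg·m²: ✗ does not match
  D. kg·m²/s: ✓ matches
  E. kg·m/s: ✗ does not match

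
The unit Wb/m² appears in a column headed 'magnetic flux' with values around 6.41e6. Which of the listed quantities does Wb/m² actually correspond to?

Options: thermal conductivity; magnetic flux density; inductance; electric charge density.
magnetic flux density

magnetic flux should have units dimensionally equivalent to kg * m^2 / (A * s^2) (e.g. Wb).
The given unit 'Wb/m²' reduces to kg / (A * s^2). Of the listed options, that is the dimensionality of magnetic flux density.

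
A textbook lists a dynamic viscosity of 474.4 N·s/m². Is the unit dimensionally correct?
Yes

dynamic viscosity has SI base units: kg / (m * s)
N·s/m² reduces to the same SI base units, so it is a valid unit for dynamic viscosity.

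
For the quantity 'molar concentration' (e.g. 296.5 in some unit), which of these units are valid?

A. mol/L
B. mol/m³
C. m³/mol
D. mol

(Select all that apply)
A, B

molar concentration has SI base units: mol / m^3

Checking each option against mol / m^3:
  A. mol/L: ✓ matches
  B. mol/m³: ✓ matches
  C. m³/mol: ✗ does not match
  D. mol: ✗ does not match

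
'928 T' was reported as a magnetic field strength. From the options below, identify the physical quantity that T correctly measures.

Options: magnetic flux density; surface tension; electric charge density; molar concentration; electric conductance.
magnetic flux density

magnetic field strength should have units dimensionally equivalent to A / m (e.g. A/m).
The given unit 'T' reduces to kg / (A * s^2). Of the listed options, that is the dimensionality of magnetic flux density.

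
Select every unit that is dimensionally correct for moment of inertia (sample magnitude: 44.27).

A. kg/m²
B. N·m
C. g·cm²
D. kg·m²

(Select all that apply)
C, D

moment of inertia has SI base units: kg * m^2

Checking each option against kg * m^2:
  A. kg/m²: ✗ does not match
  B. N·m: ✗ does not match
  C. g·cm²: ✓ matches
  D. kg·m²: ✓ matches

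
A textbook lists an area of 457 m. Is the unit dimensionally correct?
No

area has SI base units: m^2
m does NOT reduce to m^2; a valid unit for area would be e.g. m².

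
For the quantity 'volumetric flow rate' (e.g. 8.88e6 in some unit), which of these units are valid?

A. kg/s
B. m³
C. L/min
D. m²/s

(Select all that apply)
C

volumetric flow rate has SI base units: m^3 / s

Checking each option against m^3 / s:
  A. kg/s: ✗ does not match
  B. m³: ✗ does not match
  C. L/min: ✓ matches
  D. m²/s: ✗ does not match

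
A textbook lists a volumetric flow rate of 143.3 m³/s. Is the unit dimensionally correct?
Yes

volumetric flow rate has SI base units: m^3 / s
m³/s reduces to the same SI base units, so it is a valid unit for volumetric flow rate.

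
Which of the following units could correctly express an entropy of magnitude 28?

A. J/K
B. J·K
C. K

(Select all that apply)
A

entropy has SI base units: kg * m^2 / (s^2 * K)

Checking each option against kg * m^2 / (s^2 * K):
  A. J/K: ✓ matches
  B. J·K: ✗ does not match
  C. K: ✗ does not match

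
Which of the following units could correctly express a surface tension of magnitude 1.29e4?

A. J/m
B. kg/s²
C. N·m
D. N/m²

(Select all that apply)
B

surface tension has SI base units: kg / s^2

Checking each option against kg / s^2:
  A. J/m: ✗ does not match
  B. kg/s²: ✓ matches
  C. N·m: ✗ does not match
  D. N/m²: ✗ does not match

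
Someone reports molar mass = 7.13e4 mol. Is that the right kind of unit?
No

molar mass has SI base units: kg / mol
mol does NOT reduce to kg / mol; a valid unit for molar mass would be e.g. kg/mol.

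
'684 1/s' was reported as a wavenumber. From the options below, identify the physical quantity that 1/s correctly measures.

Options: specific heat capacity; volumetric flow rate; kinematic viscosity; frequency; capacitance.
frequency

wavenumber should have units dimensionally equivalent to 1 / m (e.g. 1/m).
The given unit '1/s' reduces to 1 / s. Of the listed options, that is the dimensionality of frequency.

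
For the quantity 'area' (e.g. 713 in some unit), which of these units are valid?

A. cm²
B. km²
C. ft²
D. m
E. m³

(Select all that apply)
A, B, C

area has SI base units: m^2

Checking each option against m^2:
  A. cm²: ✓ matches
  B. km²: ✓ matches
  C. ft²: ✓ matches
  D. m: ✗ does not match
  E. m³: ✗ does not match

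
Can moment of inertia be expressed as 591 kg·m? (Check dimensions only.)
No

moment of inertia has SI base units: kg * m^2
kg·m does NOT reduce to kg * m^2; a valid unit for moment of inertia would be e.g. kg·m².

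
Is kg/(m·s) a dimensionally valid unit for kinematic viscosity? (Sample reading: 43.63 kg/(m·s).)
No

kinematic viscosity has SI base units: m^2 / s
kg/(m·s) does NOT reduce to m^2 / s; a valid unit for kinematic viscosity would be e.g. m²/s.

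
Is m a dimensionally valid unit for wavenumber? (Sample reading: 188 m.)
No

wavenumber has SI base units: 1 / m
m does NOT reduce to 1 / m; a valid unit for wavenumber would be e.g. 1/m.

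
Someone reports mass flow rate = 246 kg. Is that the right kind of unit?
No

mass flow rate has SI base units: kg / s
kg does NOT reduce to kg / s; a valid unit for mass flow rate would be e.g. kg/s.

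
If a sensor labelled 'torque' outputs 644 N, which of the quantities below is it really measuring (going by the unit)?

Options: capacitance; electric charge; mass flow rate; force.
force

torque should have units dimensionally equivalent to kg * m^2 / s^2 (e.g. N·m).
The given unit 'N' reduces to kg * m / s^2. Of the listed options, that is the dimensionality of force.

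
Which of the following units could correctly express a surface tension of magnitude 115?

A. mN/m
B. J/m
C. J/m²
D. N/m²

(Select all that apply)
A, C

surface tension has SI base units: kg / s^2

Checking each option against kg / s^2:
  A. mN/m: ✓ matches
  B. J/m: ✗ does not match
  C. J/m²: ✓ matches
  D. N/m²: ✗ does not match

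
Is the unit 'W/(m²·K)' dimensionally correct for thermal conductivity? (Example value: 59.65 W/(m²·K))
No

thermal conductivity has SI base units: kg * m / (s^3 * K)
W/(m²·K) does NOT reduce to kg * m / (s^3 * K); a valid unit for thermal conductivity would be e.g. W/(m·K).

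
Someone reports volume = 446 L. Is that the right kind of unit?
Yes

volume has SI base units: m^3
L reduces to the same SI base units, so it is a valid unit for volume.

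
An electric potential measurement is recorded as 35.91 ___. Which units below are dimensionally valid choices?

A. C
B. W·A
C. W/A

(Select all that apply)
C

electric potential has SI base units: kg * m^2 / (A * s^3)

Checking each option against kg * m^2 / (A * s^3):
  A. C: ✗ does not match
  B. W·A: ✗ does not match
  C. W/A: ✓ matches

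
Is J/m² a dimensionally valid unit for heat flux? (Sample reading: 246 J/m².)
No

heat flux has SI base units: kg / s^3
J/m² does NOT reduce to kg / s^3; a valid unit for heat flux would be e.g. W/m².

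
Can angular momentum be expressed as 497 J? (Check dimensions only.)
No

angular momentum has SI base units: kg * m^2 / s
J does NOT reduce to kg * m^2 / s; a valid unit for angular momentum would be e.g. kg·m²/s.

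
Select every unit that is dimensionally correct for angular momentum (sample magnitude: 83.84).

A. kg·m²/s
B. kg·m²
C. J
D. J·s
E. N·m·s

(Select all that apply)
A, D, E

angular momentum has SI base units: kg * m^2 / s

Checking each option against kg * m^2 / s:
  A. kg·m²/s: ✓ matches
  B. kg·m²: ✗ does not match
  C. J: ✗ does not match
  D. J·s: ✓ matches
  E. N·m·s: ✓ matches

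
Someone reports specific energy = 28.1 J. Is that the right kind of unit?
No

specific energy has SI base units: m^2 / s^2
J does NOT reduce to m^2 / s^2; a valid unit for specific energy would be e.g. J/kg.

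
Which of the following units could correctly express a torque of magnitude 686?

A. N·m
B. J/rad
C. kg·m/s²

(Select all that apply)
A, B

torque has SI base units: kg * m^2 / s^2

Checking each option against kg * m^2 / s^2:
  A. N·m: ✓ matches
  B. J/rad: ✓ matches
  C. kg·m/s²: ✗ does not match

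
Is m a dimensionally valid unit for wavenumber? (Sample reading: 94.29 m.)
No

wavenumber has SI base units: 1 / m
m does NOT reduce to 1 / m; a valid unit for wavenumber would be e.g. 1/m.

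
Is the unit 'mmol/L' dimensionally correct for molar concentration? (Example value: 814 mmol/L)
Yes

molar concentration has SI base units: mol / m^3
mmol/L reduces to the same SI base units, so it is a valid unit for molar concentration.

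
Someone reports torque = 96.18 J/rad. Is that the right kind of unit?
Yes

torque has SI base units: kg * m^2 / s^2
J/rad reduces to the same SI base units, so it is a valid unit for torque.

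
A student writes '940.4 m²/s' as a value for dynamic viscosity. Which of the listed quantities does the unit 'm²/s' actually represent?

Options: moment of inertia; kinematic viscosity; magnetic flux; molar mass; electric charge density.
kinematic viscosity

dynamic viscosity should have units dimensionally equivalent to kg / (m * s) (e.g. Pa·s).
The given unit 'm²/s' reduces to m^2 / s. Of the listed options, that is the dimensionality of kinematic viscosity.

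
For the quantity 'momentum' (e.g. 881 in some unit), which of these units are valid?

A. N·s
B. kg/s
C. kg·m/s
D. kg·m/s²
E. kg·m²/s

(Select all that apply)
A, C

momentum has SI base units: kg * m / s

Checking each option against kg * m / s:
  A. N·s: ✓ matches
  B. kg/s: ✗ does not match
  C. kg·m/s: ✓ matches
  D. kg·m/s²: ✗ does not match
  E. kg·m²/s: ✗ does not match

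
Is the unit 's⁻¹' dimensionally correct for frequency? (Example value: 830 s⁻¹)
Yes

frequency has SI base units: 1 / s
s⁻¹ reduces to the same SI base units, so it is a valid unit for frequency.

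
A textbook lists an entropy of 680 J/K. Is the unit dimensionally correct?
Yes

entropy has SI base units: kg * m^2 / (s^2 * K)
J/K reduces to the same SI base units, so it is a valid unit for entropy.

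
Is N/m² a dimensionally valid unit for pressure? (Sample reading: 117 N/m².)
Yes

pressure has SI base units: kg / (m * s^2)
N/m² reduces to the same SI base units, so it is a valid unit for pressure.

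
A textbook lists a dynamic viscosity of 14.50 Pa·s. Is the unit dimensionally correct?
Yes

dynamic viscosity has SI base units: kg / (m * s)
Pa·s reduces to the same SI base units, so it is a valid unit for dynamic viscosity.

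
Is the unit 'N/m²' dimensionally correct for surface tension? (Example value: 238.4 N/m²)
No

surface tension has SI base units: kg / s^2
N/m² does NOT reduce to kg / s^2; a valid unit for surface tension would be e.g. N/m.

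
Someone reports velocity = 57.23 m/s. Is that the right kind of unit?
Yes

velocity has SI base units: m / s
m/s reduces to the same SI base units, so it is a valid unit for velocity.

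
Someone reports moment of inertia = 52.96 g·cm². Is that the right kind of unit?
Yes

moment of inertia has SI base units: kg * m^2
g·cm² reduces to the same SI base units, so it is a valid unit for moment of inertia.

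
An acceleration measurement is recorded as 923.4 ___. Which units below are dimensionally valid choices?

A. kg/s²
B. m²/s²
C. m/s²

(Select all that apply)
C

acceleration has SI base units: m / s^2

Checking each option against m / s^2:
  A. kg/s²: ✗ does not match
  B. m²/s²: ✗ does not match
  C. m/s²: ✓ matches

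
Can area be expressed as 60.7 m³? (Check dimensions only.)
No

area has SI base units: m^2
m³ does NOT reduce to m^2; a valid unit for area would be e.g. m².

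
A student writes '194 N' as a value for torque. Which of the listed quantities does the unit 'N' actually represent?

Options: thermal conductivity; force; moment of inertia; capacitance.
force

torque should have units dimensionally equivalent to kg * m^2 / s^2 (e.g. N·m).
The given unit 'N' reduces to kg * m / s^2. Of the listed options, that is the dimensionality of force.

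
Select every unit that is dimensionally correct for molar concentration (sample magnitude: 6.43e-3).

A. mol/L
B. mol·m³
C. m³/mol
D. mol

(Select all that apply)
A

molar concentration has SI base units: mol / m^3

Checking each option against mol / m^3:
  A. mol/L: ✓ matches
  B. mol·m³: ✗ does not match
  C. m³/mol: ✗ does not match
  D. mol: ✗ does not match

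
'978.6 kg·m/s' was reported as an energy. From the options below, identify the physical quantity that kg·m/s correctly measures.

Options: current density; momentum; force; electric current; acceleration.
momentum

energy should have units dimensionally equivalent to kg * m^2 / s^2 (e.g. J).
The given unit 'kg·m/s' reduces to kg * m / s. Of the listed options, that is the dimensionality of momentum.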